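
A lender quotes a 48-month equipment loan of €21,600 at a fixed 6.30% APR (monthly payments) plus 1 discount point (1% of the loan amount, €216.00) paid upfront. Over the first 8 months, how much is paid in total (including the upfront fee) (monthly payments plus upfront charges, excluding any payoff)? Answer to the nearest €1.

Monthly rate = 6.3%/12 = 0.0052500; payment = 21,600 × 0.0052500 / (1 − (1+0.0052500)^−48) = €510.25.
Total outlay = 8 × €510.25 + €216.00 = €4,298.00.

€4,298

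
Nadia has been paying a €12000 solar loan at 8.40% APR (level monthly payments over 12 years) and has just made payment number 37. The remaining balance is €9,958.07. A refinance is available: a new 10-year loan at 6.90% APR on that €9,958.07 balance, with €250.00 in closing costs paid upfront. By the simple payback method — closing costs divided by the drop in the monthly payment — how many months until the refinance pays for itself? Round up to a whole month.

15 months

Current payment = 12,000 × 8.4%/12 / (1 − (1+0.0070000)^−144) = €132.54.
Refinanced payment = 9,958.07 × 0.0057500 / (1 − (1+0.0057500)^−120) = €115.11.
Monthly savings = €132.54 − €115.11 = €17.43.
Break-even = €250.00 / €17.43 = 14.34 → 15 months.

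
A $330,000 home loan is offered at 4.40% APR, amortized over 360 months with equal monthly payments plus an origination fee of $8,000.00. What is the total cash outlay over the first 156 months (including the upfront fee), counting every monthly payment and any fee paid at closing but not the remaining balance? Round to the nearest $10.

$265,790

At 4.40% the monthly rate is 0.0036667, so the payment is 330,000 × 0.0036667 / (1 − 1.0036667^−360) = $1,652.51.
Total outlay = 156 × $1,652.51 + $8,000.00 = $265,791.56.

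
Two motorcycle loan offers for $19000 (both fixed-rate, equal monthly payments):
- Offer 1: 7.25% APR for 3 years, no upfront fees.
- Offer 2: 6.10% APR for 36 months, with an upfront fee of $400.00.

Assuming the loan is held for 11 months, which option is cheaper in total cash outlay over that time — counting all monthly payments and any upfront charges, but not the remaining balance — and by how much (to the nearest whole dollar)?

Offer 1 by $290

Offer 1: at 7.25% the monthly rate is 0.0060417, so the payment is 19,000 × 0.0060417 / (1 − 1.0060417^−36) = $588.84.
Offer 2: monthly rate = 6.1%/12 = 0.0050833; payment = 19,000 × 0.0050833 / (1 − (1+0.0050833)^−36) = $578.88.
Over 11 months: Offer 1 costs 11 × $588.84 = $6,477.24; Offer 2 costs 11 × $578.88 + $400.00 = $6,767.68.
Offer 1 is cheaper by $6,767.68 − $6,477.24 = $290.44.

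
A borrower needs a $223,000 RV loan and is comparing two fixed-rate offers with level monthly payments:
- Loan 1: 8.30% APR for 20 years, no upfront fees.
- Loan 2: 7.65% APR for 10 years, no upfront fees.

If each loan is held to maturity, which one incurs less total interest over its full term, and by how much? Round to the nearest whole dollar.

Loan 2 by $137,962

Loan 1: monthly rate = 8.3%/12 = 0.0069167; payment = 223,000 × 0.0069167 / (1 − (1+0.0069167)^−240) = $1,907.11.
Total interest on Loan 1 = 240 × $1,907.11 − $223,000 = $234,706.40.
Loan 2: monthly rate = 7.65%/12 = 0.0063750; payment = 223,000 × 0.0063750 / (1 − (1+0.0063750)^−120) = $2,664.54.
Total interest on Loan 2 = 120 × $2,664.54 − $223,000 = $96,744.80.
Loan 2 is lower by $137,961.60.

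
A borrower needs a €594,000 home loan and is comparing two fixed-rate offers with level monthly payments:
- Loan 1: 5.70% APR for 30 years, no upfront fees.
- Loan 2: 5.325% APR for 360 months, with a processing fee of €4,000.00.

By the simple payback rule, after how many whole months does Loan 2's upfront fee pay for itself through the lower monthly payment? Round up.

29 months

Loan 1: monthly rate = 5.7%/12 = 0.0047500; payment = 594,000 × 0.0047500 / (1 − (1+0.0047500)^−360) = €3,447.58.
Loan 2: at 5.325% the monthly rate is 0.0044375, so the payment is 594,000 × 0.0044375 / (1 − 1.0044375^−360) = €3,307.74.
Monthly savings = €3,447.58 − €3,307.74 = €139.84.
Break-even = €4,000.00 / €139.84 = 28.60 → 29 months.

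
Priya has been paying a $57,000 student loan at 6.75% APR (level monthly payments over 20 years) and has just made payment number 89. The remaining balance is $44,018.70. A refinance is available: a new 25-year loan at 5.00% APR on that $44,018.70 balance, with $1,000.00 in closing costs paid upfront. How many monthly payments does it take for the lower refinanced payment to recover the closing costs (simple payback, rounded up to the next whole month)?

Current payment = 57,000 × 6.75%/12 / (1 − (1+0.0056250)^−240) = $433.41.
Refinanced payment = 44,018.70 × 0.0041667 / (1 − (1+0.0041667)^−300) = $257.33.
Monthly savings = $433.41 − $257.33 = $176.08.
Break-even = $1,000.00 / $176.08 = 5.68 → 6 months.

6 months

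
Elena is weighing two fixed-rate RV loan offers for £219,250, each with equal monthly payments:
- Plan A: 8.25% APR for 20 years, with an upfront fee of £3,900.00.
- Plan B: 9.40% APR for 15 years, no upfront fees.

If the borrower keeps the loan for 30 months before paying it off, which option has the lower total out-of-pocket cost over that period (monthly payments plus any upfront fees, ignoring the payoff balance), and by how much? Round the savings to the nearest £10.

Plan A by £8,340

Plan A: monthly rate = 8.25%/12 = 0.0068750; payment = 219,250 × 0.0068750 / (1 − (1+0.0068750)^−240) = £1,868.15.
Plan B: monthly rate = 9.4%/12 = 0.0078333; payment = 219,250 × 0.0078333 / (1 − (1+0.0078333)^−180) = £2,276.25.
Over 30 months: Plan A costs 30 × £1,868.15 + £3,900.00 = £59,944.50; Plan B costs 30 × £2,276.25 = £68,287.50.
Plan A is cheaper by £68,287.50 − £59,944.50 = £8,343.00.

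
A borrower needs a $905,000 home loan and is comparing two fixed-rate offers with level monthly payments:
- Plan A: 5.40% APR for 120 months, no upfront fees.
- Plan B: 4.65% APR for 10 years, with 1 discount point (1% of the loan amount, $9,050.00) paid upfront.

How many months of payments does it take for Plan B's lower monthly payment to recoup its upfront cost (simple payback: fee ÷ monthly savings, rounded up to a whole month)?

28 months

Plan A: at 5.40% the monthly rate is 0.0045000, so the payment is 905,000 × 0.0045000 / (1 − 1.0045000^−120) = $9,776.85.
Plan B: monthly rate = 4.65%/12 = 0.0038750; payment = 905,000 × 0.0038750 / (1 − (1+0.0038750)^−120) = $9,444.85.
Monthly savings = $9,776.85 − $9,444.85 = $332.00.
Break-even = $9,050.00 / $332.00 = 27.26 → 28 months.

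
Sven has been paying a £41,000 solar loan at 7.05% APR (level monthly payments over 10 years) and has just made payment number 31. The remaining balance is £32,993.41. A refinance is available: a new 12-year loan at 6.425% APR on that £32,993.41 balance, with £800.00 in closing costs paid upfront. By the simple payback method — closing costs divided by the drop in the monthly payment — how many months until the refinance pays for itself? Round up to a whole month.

Current payment = 41,000 × 7.05%/12 / (1 − (1+0.0058750)^−120) = £477.10.
Refinanced payment = 32,993.41 × 0.0053542 / (1 − (1+0.0053542)^−144) = £329.27.
Monthly savings = £477.10 − £329.27 = £147.83.
Break-even = £800.00 / £147.83 = 5.41 → 6 months.

6 months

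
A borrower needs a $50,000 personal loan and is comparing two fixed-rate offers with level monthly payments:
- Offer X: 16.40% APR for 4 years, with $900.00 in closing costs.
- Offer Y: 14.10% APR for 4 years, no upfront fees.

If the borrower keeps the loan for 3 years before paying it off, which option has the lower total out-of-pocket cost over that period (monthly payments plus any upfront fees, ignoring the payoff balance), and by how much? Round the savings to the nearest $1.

Offer X: at 16.40% the monthly rate is 0.0136667, so the payment is 50,000 × 0.0136667 / (1 − 1.0136667^−48) = $1,427.28.
Offer Y: monthly rate = 14.1%/12 = 0.0117500; payment = 50,000 × 0.0117500 / (1 − (1+0.0117500)^−48) = $1,368.83.
Over 36 months: Offer X costs 36 × $1,427.28 + $900.00 = $52,282.08; Offer Y costs 36 × $1,368.83 = $49,277.88.
Offer Y is cheaper by $52,282.08 − $49,277.88 = $3,004.20.

Offer Y by $3,004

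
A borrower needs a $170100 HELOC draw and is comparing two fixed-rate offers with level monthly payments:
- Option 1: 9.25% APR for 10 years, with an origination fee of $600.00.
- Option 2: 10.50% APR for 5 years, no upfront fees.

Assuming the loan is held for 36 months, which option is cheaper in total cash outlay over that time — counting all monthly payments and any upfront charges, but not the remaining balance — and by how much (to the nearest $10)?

Option 1 by $52,620

Option 1: at 9.25% the monthly rate is 0.0077083, so the payment is 170,100 × 0.0077083 / (1 − 1.0077083^−120) = $2,177.84.
Option 2: at 10.50% the monthly rate is 0.0087500, so the payment is 170,100 × 0.0087500 / (1 − 1.0087500^−60) = $3,656.11.
Over 36 months: Option 1 costs 36 × $2,177.84 + $600.00 = $79,002.24; Option 2 costs 36 × $3,656.11 = $131,619.96.
Option 1 is cheaper by $131,619.96 − $79,002.24 = $52,617.72.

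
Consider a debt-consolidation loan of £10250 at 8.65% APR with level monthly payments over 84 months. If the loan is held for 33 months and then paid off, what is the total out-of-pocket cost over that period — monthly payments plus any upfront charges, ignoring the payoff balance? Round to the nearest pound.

At 8.65% the monthly rate is 0.0072083, so the payment is 10,250 × 0.0072083 / (1 − 1.0072083^−84) = £163.10.
Total outlay = 33 × £163.10 = £5,382.30.

£5,382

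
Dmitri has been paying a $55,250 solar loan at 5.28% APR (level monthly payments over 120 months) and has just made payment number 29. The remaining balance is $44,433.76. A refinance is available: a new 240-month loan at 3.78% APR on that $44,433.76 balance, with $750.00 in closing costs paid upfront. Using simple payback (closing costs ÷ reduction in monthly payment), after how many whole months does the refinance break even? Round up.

3 months

Current payment = 55,250 × 5.28%/12 / (1 − (1+0.0044000)^−120) = $593.60.
Refinanced payment = 44,433.76 × 0.0031500 / (1 − (1+0.0031500)^−240) = $264.14.
Monthly savings = $593.60 − $264.14 = $329.46.
Break-even = $750.00 / $329.46 = 2.28 → 3 months.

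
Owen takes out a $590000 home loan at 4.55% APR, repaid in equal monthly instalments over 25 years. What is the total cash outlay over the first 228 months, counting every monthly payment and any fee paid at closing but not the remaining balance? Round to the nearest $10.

At 4.55% the monthly rate is 0.0037917, so the payment is 590,000 × 0.0037917 / (1 − 1.0037917^−300) = $3,296.18.
Total outlay = 228 × $3,296.18 = $751,529.04.

$751,530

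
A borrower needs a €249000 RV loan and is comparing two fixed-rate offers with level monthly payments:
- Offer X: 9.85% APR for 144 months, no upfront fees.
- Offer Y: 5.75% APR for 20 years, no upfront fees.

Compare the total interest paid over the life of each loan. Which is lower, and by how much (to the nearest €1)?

Offer X: at 9.85% the monthly rate is 0.0082083, so the payment is 249,000 × 0.0082083 / (1 − 1.0082083^−144) = €2,954.21.
Total interest on Offer X = 144 × €2,954.21 − €249,000 = €176,406.24.
Offer Y: monthly rate = 5.75%/12 = 0.0047917; payment = 249,000 × 0.0047917 / (1 − (1+0.0047917)^−240) = €1,748.19.
Total interest on Offer Y = 240 × €1,748.19 − €249,000 = €170,565.60.
Offer Y is lower by €5,840.64.

Offer Y by €5,841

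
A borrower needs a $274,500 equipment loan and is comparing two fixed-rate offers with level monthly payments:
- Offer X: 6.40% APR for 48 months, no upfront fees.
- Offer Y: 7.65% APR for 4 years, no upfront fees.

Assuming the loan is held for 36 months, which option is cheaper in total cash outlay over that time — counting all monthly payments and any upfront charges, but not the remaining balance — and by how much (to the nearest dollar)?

Offer X: at 6.40% the monthly rate is 0.0053333, so the payment is 274,500 × 0.0053333 / (1 − 1.0053333^−48) = $6,497.10.
Offer Y: monthly rate = 7.65%/12 = 0.0063750; payment = 274,500 × 0.0063750 / (1 − (1+0.0063750)^−48) = $6,656.34.
Over 36 months: Offer X costs 36 × $6,497.10 = $233,895.60; Offer Y costs 36 × $6,656.34 = $239,628.24.
Offer X is cheaper by $239,628.24 − $233,895.60 = $5,732.64.

Offer X by $5,733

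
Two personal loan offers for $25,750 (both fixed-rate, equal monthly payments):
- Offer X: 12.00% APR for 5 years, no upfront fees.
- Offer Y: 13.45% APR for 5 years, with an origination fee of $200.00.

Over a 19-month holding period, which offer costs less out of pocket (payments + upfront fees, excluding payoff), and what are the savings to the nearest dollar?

Offer X by $562

Offer X: monthly rate = 12%/12 = 0.0100000; payment = 25,750 × 0.0100000 / (1 − (1+0.0100000)^−60) = $572.79.
Offer Y: monthly rate = 13.45%/12 = 0.0112083; payment = 25,750 × 0.0112083 / (1 − (1+0.0112083)^−60) = $591.84.
Over 19 months: Offer X costs 19 × $572.79 = $10,883.01; Offer Y costs 19 × $591.84 + $200.00 = $11,444.96.
Offer X is cheaper by $11,444.96 − $10,883.01 = $561.95.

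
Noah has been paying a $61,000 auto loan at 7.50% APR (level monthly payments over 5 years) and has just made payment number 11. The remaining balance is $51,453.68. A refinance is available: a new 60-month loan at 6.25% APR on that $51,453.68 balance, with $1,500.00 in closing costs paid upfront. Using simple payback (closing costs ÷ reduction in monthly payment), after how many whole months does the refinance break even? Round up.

7 months

Current payment = 61,000 × 7.5%/12 / (1 − (1+0.0062500)^−60) = $1,222.31.
Refinanced payment = 51,453.68 × 0.0052083 / (1 − (1+0.0052083)^−60) = $1,000.74.
Monthly savings = $1,222.31 − $1,000.74 = $221.57.
Break-even = $1,500.00 / $221.57 = 6.77 → 7 months.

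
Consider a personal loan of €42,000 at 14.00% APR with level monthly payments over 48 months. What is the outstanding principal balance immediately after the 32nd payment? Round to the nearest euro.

With monthly rate i = 14%/12 = 0.0116667, the balance after k of n payments is P · [(1+i)^n − (1+i)^k] / [(1+i)^n − 1].
(1+0.0116667)^48 = 1.74500692 and (1+0.0116667)^32 = 1.44943286, so the balance is 42,000 × (1.74500692 − 1.44943286) / (1.74500692 − 1) = €16,663.08.

€16,663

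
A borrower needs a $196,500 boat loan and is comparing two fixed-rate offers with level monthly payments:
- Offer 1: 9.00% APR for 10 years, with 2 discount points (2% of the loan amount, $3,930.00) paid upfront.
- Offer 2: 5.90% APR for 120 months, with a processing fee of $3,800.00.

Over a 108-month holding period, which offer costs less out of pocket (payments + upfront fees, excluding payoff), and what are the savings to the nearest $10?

Offer 2 by $34,420

Offer 1: at 9.00% the monthly rate is 0.0075000, so the payment is 196,500 × 0.0075000 / (1 − 1.0075000^−120) = $2,489.18.
Offer 2: at 5.90% the monthly rate is 0.0049167, so the payment is 196,500 × 0.0049167 / (1 − 1.0049167^−120) = $2,171.70.
Over 108 months: Offer 1 costs 108 × $2,489.18 + $3,930.00 = $272,761.44; Offer 2 costs 108 × $2,171.70 + $3,800.00 = $238,343.60.
Offer 2 is cheaper by $272,761.44 − $238,343.60 = $34,417.84.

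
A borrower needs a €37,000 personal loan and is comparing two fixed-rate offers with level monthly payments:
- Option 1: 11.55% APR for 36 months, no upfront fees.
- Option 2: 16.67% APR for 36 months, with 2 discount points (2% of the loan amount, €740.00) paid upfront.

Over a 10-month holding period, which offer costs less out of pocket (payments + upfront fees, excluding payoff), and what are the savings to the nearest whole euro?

Option 1: monthly rate = 11.55%/12 = 0.0096250; payment = 37,000 × 0.0096250 / (1 − (1+0.0096250)^−36) = €1,220.99.
Option 2: monthly rate = 16.67%/12 = 0.0138917; payment = 37,000 × 0.0138917 / (1 − (1+0.0138917)^−36) = €1,313.08.
Over 10 months: Option 1 costs 10 × €1,220.99 = €12,209.90; Option 2 costs 10 × €1,313.08 + €740.00 = €13,870.80.
Option 1 is cheaper by €13,870.80 − €12,209.90 = €1,660.90.

Option 1 by €1,661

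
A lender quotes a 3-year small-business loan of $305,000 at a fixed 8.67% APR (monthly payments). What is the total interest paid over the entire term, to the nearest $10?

$42,480

Monthly rate = 8.67%/12 = 0.0072250; payment = 305,000 × 0.0072250 / (1 − (1+0.0072250)^−36) = $9,652.14.
Total paid = 36 × $9,652.14 = $347,477.04; interest = $347,477.04 − $305,000 = $42,477.04.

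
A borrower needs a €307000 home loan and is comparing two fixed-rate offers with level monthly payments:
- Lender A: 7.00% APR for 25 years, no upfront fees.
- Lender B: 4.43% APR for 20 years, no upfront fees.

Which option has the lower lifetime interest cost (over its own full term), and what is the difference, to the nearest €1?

Lender A: at 7.00% the monthly rate is 0.0058333, so the payment is 307,000 × 0.0058333 / (1 − 1.0058333^−300) = €2,169.81.
Total interest on Lender A = 300 × €2,169.81 − €307,000 = €343,943.00.
Lender B: monthly rate = 4.43%/12 = 0.0036917; payment = 307,000 × 0.0036917 / (1 − (1+0.0036917)^−240) = €1,930.65.
Total interest on Lender B = 240 × €1,930.65 − €307,000 = €156,356.00.
Lender B is lower by €187,587.00.

Lender B by €187,587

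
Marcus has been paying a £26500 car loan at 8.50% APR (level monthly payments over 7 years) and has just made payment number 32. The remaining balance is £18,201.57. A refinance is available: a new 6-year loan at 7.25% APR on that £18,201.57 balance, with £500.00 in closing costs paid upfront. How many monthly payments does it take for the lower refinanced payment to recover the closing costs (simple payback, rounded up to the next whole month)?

Current payment = 26,500 × 8.5%/12 / (1 − (1+0.0070833)^−84) = £419.67.
Refinanced payment = 18,201.57 × 0.0060417 / (1 − (1+0.0060417)^−72) = £312.51.
Monthly savings = £419.67 − £312.51 = £107.16.
Break-even = £500.00 / £107.16 = 4.67 → 5 months.

5 months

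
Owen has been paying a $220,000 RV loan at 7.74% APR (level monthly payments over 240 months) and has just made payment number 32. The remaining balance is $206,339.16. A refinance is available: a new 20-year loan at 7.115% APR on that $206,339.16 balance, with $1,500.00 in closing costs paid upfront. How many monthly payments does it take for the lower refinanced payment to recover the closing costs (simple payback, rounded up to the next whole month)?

8 months

Current payment = 220,000 × 7.74%/12 / (1 − (1+0.0064500)^−240) = $1,804.73.
Refinanced payment = 206,339.16 × 0.0059292 / (1 − (1+0.0059292)^−240) = $1,614.02.
Monthly savings = $1,804.73 − $1,614.02 = $190.71.
Break-even = $1,500.00 / $190.71 = 7.87 → 8 months.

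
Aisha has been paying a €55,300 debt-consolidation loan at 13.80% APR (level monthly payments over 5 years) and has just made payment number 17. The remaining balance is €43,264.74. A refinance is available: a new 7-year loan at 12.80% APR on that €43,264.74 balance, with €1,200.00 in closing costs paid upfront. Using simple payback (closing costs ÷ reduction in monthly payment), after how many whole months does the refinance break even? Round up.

Current payment = 55,300 × 13.8%/12 / (1 − (1+0.0115000)^−60) = €1,281.01.
Refinanced payment = 43,264.74 × 0.0106667 / (1 − (1+0.0106667)^−84) = €782.37.
Monthly savings = €1,281.01 − €782.37 = €498.64.
Break-even = €1,200.00 / €498.64 = 2.41 → 3 months.

3 months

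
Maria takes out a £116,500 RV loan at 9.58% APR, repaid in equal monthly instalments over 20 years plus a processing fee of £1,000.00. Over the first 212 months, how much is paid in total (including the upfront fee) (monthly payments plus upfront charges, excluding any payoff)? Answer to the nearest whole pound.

£232,510

Monthly rate = 9.58%/12 = 0.0079833; payment = 116,500 × 0.0079833 / (1 − (1+0.0079833)^−240) = £1,092.03.
Total outlay = 212 × £1,092.03 + £1,000.00 = £232,510.36.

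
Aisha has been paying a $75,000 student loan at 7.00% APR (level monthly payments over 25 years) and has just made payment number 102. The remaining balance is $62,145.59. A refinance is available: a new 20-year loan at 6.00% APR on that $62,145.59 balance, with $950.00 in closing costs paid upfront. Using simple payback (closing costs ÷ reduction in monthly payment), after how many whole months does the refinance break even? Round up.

12 months

Current payment = 75,000 × 7%/12 / (1 − (1+0.0058333)^−300) = $530.08.
Refinanced payment = 62,145.59 × 0.0050000 / (1 − (1+0.0050000)^−240) = $445.23.
Monthly savings = $530.08 − $445.23 = $84.85.
Break-even = $950.00 / $84.85 = 11.20 → 12 months.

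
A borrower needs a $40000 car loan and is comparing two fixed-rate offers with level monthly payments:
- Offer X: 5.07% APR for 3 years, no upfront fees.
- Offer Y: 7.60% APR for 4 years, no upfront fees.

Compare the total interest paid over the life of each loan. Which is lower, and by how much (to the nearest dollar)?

Offer X: at 5.07% the monthly rate is 0.0042250, so the payment is 40,000 × 0.0042250 / (1 − 1.0042250^−36) = $1,200.09.
Total interest on Offer X = 36 × $1,200.09 − $40,000 = $3,203.24.
Offer Y: at 7.60% the monthly rate is 0.0063333, so the payment is 40,000 × 0.0063333 / (1 − 1.0063333^−48) = $969.02.
Total interest on Offer Y = 48 × $969.02 − $40,000 = $6,512.96.
Offer X is lower by $3,309.72.

Offer X by $3,310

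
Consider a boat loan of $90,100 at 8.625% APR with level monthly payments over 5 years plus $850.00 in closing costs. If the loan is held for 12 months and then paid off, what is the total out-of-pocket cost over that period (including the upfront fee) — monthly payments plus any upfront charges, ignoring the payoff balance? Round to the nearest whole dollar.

Monthly rate = 8.625%/12 = 0.0071875; payment = 90,100 × 0.0071875 / (1 − (1+0.0071875)^−60) = $1,853.97.
Total outlay = 12 × $1,853.97 + $850.00 = $23,097.64.

$23,098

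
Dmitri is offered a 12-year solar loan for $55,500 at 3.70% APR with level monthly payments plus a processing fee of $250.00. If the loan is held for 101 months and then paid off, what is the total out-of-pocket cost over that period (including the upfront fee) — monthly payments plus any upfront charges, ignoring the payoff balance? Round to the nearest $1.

$48,515

At 3.70% the monthly rate is 0.0030833, so the payment is 55,500 × 0.0030833 / (1 − 1.0030833^−144) = $477.87.
Total outlay = 101 × $477.87 + $250.00 = $48,514.87.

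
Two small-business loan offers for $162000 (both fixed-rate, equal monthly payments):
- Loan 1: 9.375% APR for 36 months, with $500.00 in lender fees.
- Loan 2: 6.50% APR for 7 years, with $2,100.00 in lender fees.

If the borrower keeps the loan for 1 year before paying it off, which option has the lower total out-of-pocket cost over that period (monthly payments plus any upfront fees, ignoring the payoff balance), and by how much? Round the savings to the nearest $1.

Loan 1: at 9.375% the monthly rate is 0.0078125, so the payment is 162,000 × 0.0078125 / (1 − 1.0078125^−36) = $5,179.88.
Loan 2: monthly rate = 6.5%/12 = 0.0054167; payment = 162,000 × 0.0054167 / (1 − (1+0.0054167)^−84) = $2,405.61.
Over 12 months: Loan 1 costs 12 × $5,179.88 + $500.00 = $62,658.56; Loan 2 costs 12 × $2,405.61 + $2,100.00 = $30,967.32.
Loan 2 is cheaper by $62,658.56 − $30,967.32 = $31,691.24.

Loan 2 by $31,691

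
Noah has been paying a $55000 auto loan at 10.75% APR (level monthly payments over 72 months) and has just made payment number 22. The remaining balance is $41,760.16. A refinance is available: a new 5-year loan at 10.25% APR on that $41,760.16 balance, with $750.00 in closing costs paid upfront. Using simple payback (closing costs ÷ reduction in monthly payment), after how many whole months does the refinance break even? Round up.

Current payment = 55,000 × 10.75%/12 / (1 − (1+0.0089583)^−72) = $1,039.85.
Refinanced payment = 41,760.16 × 0.0085417 / (1 − (1+0.0085417)^−60) = $892.43.
Monthly savings = $1,039.85 − $892.43 = $147.42.
Break-even = $750.00 / $147.42 = 5.09 → 6 months.

6 months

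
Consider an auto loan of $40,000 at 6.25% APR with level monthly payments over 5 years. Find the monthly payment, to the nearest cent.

Monthly rate = 6.25%/12 = 0.0052083; payment = 40,000 × 0.0052083 / (1 − (1+0.0052083)^−60) = $777.97.

$777.97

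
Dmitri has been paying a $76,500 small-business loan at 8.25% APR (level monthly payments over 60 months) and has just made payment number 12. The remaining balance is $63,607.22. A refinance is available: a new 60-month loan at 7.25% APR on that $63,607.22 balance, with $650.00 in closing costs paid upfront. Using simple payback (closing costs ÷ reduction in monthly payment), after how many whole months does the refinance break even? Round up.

3 months

Current payment = 76,500 × 8.25%/12 / (1 − (1+0.0068750)^−60) = $1,560.31.
Refinanced payment = 63,607.22 × 0.0060417 / (1 − (1+0.0060417)^−60) = $1,267.02.
Monthly savings = $1,560.31 − $1,267.02 = $293.29.
Break-even = $650.00 / $293.29 = 2.22 → 3 months.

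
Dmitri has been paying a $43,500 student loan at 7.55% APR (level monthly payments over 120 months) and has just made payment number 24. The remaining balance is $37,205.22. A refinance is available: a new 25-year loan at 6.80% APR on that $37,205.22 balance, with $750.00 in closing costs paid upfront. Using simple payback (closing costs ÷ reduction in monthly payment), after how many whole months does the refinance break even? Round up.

3 months

Current payment = 43,500 × 7.55%/12 / (1 − (1+0.0062917)^−120) = $517.49.
Refinanced payment = 37,205.22 × 0.0056667 / (1 − (1+0.0056667)^−300) = $258.23.
Monthly savings = $517.49 − $258.23 = $259.26.
Break-even = $750.00 / $259.26 = 2.89 → 3 months.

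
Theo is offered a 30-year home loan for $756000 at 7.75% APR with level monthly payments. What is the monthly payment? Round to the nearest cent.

$5,416.08

Monthly rate = 7.75%/12 = 0.0064583; payment = 756,000 × 0.0064583 / (1 − (1+0.0064583)^−360) = $5,416.08.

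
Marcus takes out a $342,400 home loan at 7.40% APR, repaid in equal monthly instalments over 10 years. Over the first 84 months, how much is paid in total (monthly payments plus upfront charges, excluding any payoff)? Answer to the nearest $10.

Monthly rate = 7.4%/12 = 0.0061667; payment = 342,400 × 0.0061667 / (1 − (1+0.0061667)^−120) = $4,046.50.
Total outlay = 84 × $4,046.50 = $339,906.00.

$339,910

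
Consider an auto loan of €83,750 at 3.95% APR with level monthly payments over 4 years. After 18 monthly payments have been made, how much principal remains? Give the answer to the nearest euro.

With monthly rate i = 3.95%/12 = 0.0032917, the balance after k of n payments is P · [(1+i)^n − (1+i)^k] / [(1+i)^n − 1].
(1+0.0032917)^48 = 1.17086235 and (1+0.0032917)^18 = 1.06093723, so the balance is 83,750 × (1.17086235 − 1.06093723) / (1.17086235 − 1) = €53,880.97.

€53,881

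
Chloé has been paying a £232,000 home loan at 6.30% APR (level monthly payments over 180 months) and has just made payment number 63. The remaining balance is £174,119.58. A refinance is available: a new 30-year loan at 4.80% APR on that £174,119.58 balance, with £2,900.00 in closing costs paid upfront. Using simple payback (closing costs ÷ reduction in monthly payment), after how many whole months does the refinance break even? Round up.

3 months

Current payment = 232,000 × 6.3%/12 / (1 − (1+0.0052500)^−180) = £1,995.55.
Refinanced payment = 174,119.58 × 0.0040000 / (1 − (1+0.0040000)^−360) = £913.55.
Monthly savings = £1,995.55 − £913.55 = £1,082.00.
Break-even = £2,900.00 / £1,082.00 = 2.68 → 3 months.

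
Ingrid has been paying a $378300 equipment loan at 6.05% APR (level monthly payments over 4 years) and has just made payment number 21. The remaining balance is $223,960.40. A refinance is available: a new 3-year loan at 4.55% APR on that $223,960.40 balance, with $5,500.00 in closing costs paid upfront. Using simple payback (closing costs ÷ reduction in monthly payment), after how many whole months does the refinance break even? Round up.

Current payment = 378,300 × 6.05%/12 / (1 − (1+0.0050417)^−48) = $8,893.06.
Refinanced payment = 223,960.40 × 0.0037917 / (1 − (1+0.0037917)^−36) = $6,667.14.
Monthly savings = $8,893.06 − $6,667.14 = $2,225.92.
Break-even = $5,500.00 / $2,225.92 = 2.47 → 3 months.

3 months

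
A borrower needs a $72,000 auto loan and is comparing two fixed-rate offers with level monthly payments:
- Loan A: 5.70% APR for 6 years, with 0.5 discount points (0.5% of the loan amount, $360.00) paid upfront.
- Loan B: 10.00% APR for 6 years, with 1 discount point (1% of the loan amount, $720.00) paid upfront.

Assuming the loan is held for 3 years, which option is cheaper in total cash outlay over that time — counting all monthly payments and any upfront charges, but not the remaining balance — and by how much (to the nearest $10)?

Loan A: at 5.70% the monthly rate is 0.0047500, so the payment is 72,000 × 0.0047500 / (1 − 1.0047500^−72) = $1,183.08.
Loan B: at 10.00% the monthly rate is 0.0083333, so the payment is 72,000 × 0.0083333 / (1 − 1.0083333^−72) = $1,333.86.
Over 36 months: Loan A costs 36 × $1,183.08 + $360.00 = $42,950.88; Loan B costs 36 × $1,333.86 + $720.00 = $48,738.96.
Loan A is cheaper by $48,738.96 − $42,950.88 = $5,788.08.

Loan A by $5,790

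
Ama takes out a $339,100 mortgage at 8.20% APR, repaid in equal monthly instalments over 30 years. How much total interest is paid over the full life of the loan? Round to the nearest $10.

At 8.20% the monthly rate is 0.0068333, so the payment is 339,100 × 0.0068333 / (1 − 1.0068333^−360) = $2,535.64.
Total paid = 360 × $2,535.64 = $912,830.40; interest = $912,830.40 − $339,100 = $573,730.40.

$573,730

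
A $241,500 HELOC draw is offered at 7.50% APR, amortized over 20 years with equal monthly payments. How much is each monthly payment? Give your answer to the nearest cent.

$1,945.51

At 7.50% the monthly rate is 0.0062500, so the payment is 241,500 × 0.0062500 / (1 − 1.0062500^−240) = $1,945.51.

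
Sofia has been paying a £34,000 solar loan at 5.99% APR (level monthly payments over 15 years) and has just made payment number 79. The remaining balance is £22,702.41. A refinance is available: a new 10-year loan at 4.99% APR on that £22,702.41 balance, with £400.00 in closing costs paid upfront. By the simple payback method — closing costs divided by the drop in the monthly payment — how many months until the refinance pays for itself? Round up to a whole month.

9 months

Current payment = 34,000 × 5.99%/12 / (1 − (1+0.0049917)^−180) = £286.73.
Refinanced payment = 22,702.41 × 0.0041583 / (1 − (1+0.0041583)^−120) = £240.68.
Monthly savings = £286.73 − £240.68 = £46.05.
Break-even = £400.00 / £46.05 = 8.69 → 9 months.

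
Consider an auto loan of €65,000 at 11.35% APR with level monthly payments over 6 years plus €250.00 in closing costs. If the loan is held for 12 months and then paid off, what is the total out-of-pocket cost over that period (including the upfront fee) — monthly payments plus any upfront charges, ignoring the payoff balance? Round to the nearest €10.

€15,240

At 11.35% the monthly rate is 0.0094583, so the payment is 65,000 × 0.0094583 / (1 − 1.0094583^−72) = €1,248.90.
Total outlay = 12 × €1,248.90 + €250.00 = €15,236.80.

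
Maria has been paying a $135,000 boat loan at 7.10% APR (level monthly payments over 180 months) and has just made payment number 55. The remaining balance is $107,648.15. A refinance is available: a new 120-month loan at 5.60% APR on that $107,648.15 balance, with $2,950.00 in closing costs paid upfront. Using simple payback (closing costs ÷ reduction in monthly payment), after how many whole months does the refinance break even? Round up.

Current payment = 135,000 × 7.1%/12 / (1 − (1+0.0059167)^−180) = $1,220.98.
Refinanced payment = 107,648.15 × 0.0046667 / (1 − (1+0.0046667)^−120) = $1,173.61.
Monthly savings = $1,220.98 − $1,173.61 = $47.37.
Break-even = $2,950.00 / $47.37 = 62.28 → 63 months.

63 months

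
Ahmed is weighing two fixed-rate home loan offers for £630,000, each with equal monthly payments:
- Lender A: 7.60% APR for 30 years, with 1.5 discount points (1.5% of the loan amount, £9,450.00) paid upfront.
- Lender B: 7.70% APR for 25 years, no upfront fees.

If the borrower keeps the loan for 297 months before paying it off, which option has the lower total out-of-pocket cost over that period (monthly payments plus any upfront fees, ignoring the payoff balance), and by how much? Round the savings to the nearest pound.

Lender A by £76,573

Lender A: at 7.60% the monthly rate is 0.0063333, so the payment is 630,000 × 0.0063333 / (1 − 1.0063333^−360) = £4,448.27.
Lender B: monthly rate = 7.7%/12 = 0.0064167; payment = 630,000 × 0.0064167 / (1 − (1+0.0064167)^−300) = £4,737.91.
Over 297 months: Lender A costs 297 × £4,448.27 + £9,450.00 = £1,330,586.19; Lender B costs 297 × £4,737.91 = £1,407,159.27.
Lender A is cheaper by £1,407,159.27 − £1,330,586.19 = £76,573.08.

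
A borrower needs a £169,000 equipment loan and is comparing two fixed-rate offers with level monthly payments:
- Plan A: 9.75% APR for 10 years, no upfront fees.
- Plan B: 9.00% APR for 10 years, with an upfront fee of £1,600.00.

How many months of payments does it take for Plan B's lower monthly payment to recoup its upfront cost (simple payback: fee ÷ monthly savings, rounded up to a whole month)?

Plan A: at 9.75% the monthly rate is 0.0081250, so the payment is 169,000 × 0.0081250 / (1 − 1.0081250^−120) = £2,210.02.
Plan B: at 9.00% the monthly rate is 0.0075000, so the payment is 169,000 × 0.0075000 / (1 − 1.0075000^−120) = £2,140.82.
Monthly savings = £2,210.02 − £2,140.82 = £69.20.
Break-even = £1,600.00 / £69.20 = 23.12 → 24 months.

24 months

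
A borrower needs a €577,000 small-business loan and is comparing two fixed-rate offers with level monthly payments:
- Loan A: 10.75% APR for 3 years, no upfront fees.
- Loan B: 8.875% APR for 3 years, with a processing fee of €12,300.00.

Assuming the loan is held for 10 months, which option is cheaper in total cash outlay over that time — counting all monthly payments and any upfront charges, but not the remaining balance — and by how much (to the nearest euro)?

Loan A: at 10.75% the monthly rate is 0.0089583, so the payment is 577,000 × 0.0089583 / (1 − 1.0089583^−36) = €18,822.00.
Loan B: at 8.875% the monthly rate is 0.0073958, so the payment is 577,000 × 0.0073958 / (1 − 1.0073958^−36) = €18,314.90.
Over 10 months: Loan A costs 10 × €18,822.00 = €188,220.00; Loan B costs 10 × €18,314.90 + €12,300.00 = €195,449.00.
Loan A is cheaper by €195,449.00 − €188,220.00 = €7,229.00.

Loan A by €7,229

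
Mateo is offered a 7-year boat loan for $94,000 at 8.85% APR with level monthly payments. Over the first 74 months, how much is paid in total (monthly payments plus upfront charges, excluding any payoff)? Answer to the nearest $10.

At 8.85% the monthly rate is 0.0073750, so the payment is 94,000 × 0.0073750 / (1 − 1.0073750^−84) = $1,505.23.
Total outlay = 74 × $1,505.23 = $111,387.02.

$111,390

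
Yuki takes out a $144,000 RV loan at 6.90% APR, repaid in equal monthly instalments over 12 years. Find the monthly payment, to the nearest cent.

$1,473.20

At 6.90% the monthly rate is 0.0057500, so the payment is 144,000 × 0.0057500 / (1 − 1.0057500^−144) = $1,473.20.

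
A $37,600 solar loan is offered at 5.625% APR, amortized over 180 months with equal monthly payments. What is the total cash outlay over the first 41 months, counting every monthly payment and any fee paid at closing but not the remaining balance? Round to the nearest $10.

$12,700

At 5.625% the monthly rate is 0.0046875, so the payment is 37,600 × 0.0046875 / (1 − 1.0046875^−180) = $309.72.
Total outlay = 41 × $309.72 = $12,698.52.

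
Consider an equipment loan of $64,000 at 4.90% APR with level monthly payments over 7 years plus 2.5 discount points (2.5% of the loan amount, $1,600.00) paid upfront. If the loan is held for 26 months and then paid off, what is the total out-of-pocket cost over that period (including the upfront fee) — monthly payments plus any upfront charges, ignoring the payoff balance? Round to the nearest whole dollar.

At 4.90% the monthly rate is 0.0040833, so the payment is 64,000 × 0.0040833 / (1 − 1.0040833^−84) = $901.57.
Total outlay = 26 × $901.57 + $1,600.00 = $25,040.82.

$25,041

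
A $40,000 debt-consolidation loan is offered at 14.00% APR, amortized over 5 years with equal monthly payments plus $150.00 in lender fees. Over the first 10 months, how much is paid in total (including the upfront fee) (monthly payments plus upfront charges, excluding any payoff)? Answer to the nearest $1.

At 14.00% the monthly rate is 0.0116667, so the payment is 40,000 × 0.0116667 / (1 − 1.0116667^−60) = $930.73.
Total outlay = 10 × $930.73 + $150.00 = $9,457.30.

$9,457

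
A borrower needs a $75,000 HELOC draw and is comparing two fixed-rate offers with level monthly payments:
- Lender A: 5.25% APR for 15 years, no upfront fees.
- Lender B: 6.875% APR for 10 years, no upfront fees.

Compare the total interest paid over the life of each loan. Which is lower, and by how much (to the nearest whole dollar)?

Lender B by $4,605

Lender A: at 5.25% the monthly rate is 0.0043750, so the payment is 75,000 × 0.0043750 / (1 − 1.0043750^−180) = $602.91.
Total interest on Lender A = 180 × $602.91 − $75,000 = $33,523.80.
Lender B: at 6.875% the monthly rate is 0.0057292, so the payment is 75,000 × 0.0057292 / (1 − 1.0057292^−120) = $865.99.
Total interest on Lender B = 120 × $865.99 − $75,000 = $28,918.80.
Lender B is lower by $4,605.00.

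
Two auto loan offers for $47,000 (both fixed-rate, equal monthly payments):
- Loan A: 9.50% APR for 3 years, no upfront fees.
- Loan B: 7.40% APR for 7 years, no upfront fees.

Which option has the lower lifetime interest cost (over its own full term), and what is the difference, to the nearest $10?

Loan A: at 9.50% the monthly rate is 0.0079167, so the payment is 47,000 × 0.0079167 / (1 − 1.0079167^−36) = $1,505.55.
Total interest on Loan A = 36 × $1,505.55 − $47,000 = $7,199.80.
Loan B: at 7.40% the monthly rate is 0.0061667, so the payment is 47,000 × 0.0061667 / (1 − 1.0061667^−84) = $718.58.
Total interest on Loan B = 84 × $718.58 − $47,000 = $13,360.72.
Loan A is lower by $6,160.92.

Loan A by $6,160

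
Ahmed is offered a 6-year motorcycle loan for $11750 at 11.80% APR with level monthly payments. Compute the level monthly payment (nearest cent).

Monthly rate = 11.8%/12 = 0.0098333; payment = 11,750 × 0.0098333 / (1 − (1+0.0098333)^−72) = $228.49.

$228.49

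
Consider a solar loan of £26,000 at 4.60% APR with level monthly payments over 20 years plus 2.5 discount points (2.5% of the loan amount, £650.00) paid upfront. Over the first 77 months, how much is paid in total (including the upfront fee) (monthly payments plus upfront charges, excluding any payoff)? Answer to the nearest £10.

£13,420

At 4.60% the monthly rate is 0.0038333, so the payment is 26,000 × 0.0038333 / (1 − 1.0038333^−240) = £165.90.
Total outlay = 77 × £165.90 + £650.00 = £13,424.30.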